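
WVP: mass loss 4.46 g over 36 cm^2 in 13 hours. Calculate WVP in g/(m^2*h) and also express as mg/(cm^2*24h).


WVP = 4.46 / (36 x 13) x 10000 = 95.30 g/(m^2*h)
Mass loss in mg = 4.46 x 1000 = 4460 mg
Per cm^2 per 24h in mg: 4460 x 24 / (36 x 13) = 107040 / 468 = 228.72 mg/(cm^2*24h)


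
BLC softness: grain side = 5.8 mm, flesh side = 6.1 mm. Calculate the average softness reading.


Average = (5.8 + 6.1) / 2
Average = 5.95 mm


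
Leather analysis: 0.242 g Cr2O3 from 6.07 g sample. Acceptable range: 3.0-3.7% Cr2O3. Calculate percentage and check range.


Cr2O3 = 3.99%
Within range: No

Cr2O3% = 0.242 / 6.07 x 100 = 3.99%
Acceptable range: 3.0 to 3.7%
Within range: No


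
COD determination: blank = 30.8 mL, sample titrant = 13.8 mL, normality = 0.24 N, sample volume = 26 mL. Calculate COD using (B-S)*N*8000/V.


COD = (30.8 - 13.8) x 0.24 x 8000 / 26
COD = 17.0 x 0.24 x 8000 / 26
COD = 1255.4 mg/L


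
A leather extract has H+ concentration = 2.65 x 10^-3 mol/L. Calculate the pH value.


pH = 2.58

pH = -log10[H+]
pH = -log10(2.65 x 10^-3) = 2.58


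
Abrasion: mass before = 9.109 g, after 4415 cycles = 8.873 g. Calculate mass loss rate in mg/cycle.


0.053 mg/cycle


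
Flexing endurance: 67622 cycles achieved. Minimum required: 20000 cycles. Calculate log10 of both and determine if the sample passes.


log10(67622) = 4.83
log10(20000) = 4.30
Passes: Yes


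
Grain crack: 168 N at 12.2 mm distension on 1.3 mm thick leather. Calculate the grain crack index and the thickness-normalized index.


Crack index = 168 / 12.2 = 13.8 N/mm
Normalized = 13.8 / 1.3 = 10.6 N/mm per mm


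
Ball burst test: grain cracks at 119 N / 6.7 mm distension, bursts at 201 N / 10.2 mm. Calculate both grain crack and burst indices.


Crack index = 17.8 N/mm
Burst index = 19.7 N/mm


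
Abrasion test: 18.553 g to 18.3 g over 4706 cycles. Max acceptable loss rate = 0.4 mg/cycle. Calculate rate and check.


Loss = 18.553 - 18.3 = 0.253 g
Rate = 0.253 g / 4706 cycles x 1000 = 0.054 mg/cycle
Max = 0.4 mg/cycle
Passes: Yes


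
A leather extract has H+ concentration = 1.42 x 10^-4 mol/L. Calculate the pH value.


pH = -log10[H+]
pH = -log10(1.42 x 10^-4) = 3.85


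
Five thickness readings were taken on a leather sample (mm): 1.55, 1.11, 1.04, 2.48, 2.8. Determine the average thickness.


1.80 mm


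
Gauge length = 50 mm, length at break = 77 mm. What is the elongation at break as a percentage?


Extension = 77 - 50 = 27 mm
Elongation = 27 / 50 x 100 = 54.0%


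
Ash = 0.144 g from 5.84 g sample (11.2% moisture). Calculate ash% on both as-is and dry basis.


As-is ash = 2.47%
Dry-basis ash = 2.78%

As-is ash% = 0.144 / 5.84 x 100 = 2.47%
Dry mass = 5.84 x (100 - 11.2) / 100 = 5.18592 g
Dry-basis ash% = 0.144 / 5.18592 x 100 = 2.78%


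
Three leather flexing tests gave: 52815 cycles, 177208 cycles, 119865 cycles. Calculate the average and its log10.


Average = (52815 + 177208 + 119865) / 3 = 116629 cycles
log10(116629) = 5.07


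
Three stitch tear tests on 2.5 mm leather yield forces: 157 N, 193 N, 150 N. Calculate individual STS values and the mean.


STS1 = 157 / 2.5 = 62.8 N/mm
STS2 = 193 / 2.5 = 77.2 N/mm
STS3 = 150 / 2.5 = 60.0 N/mm
Mean = (62.8 + 77.2 + 60.0) / 3 = 66.7 N/mm


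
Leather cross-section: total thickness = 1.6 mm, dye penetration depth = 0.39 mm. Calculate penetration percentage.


Penetration% = 0.39 / 1.6 x 100
Penetration = 24.4%


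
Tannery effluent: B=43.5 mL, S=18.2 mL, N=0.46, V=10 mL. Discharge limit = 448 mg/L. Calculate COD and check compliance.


COD = 9310.4 mg/L
Compliant: No

COD = (43.5 - 18.2) x 0.46 x 8000 / 10 = 9310.4 mg/L
Limit: 448 mg/L
Compliant: No


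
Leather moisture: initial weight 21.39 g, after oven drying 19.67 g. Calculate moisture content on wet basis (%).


Moisture = 21.39 - 19.67 = 1.72 g
MC = 1.72 / 21.39 x 100 = 8.0%


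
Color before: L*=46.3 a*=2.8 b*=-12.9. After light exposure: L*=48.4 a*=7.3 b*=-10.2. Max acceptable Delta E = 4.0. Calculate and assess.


Delta E = 5.65
Passes: No

dL = 2.1, da = 4.5, db = 2.7
dE = sqrt((2.1)^2 + (4.5)^2 + (2.7)^2) = 5.65
Max = 4.0
Passes: No


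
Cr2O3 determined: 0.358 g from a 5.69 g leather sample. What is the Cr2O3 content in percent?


6.29%

Cr2O3% = 0.358 / 5.69 x 100
Cr2O3% = 6.29%


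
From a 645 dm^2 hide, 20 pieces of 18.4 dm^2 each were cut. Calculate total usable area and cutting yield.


Total usable = 20 x 18.4 = 368.0 dm^2
Yield = 368.0 / 645 x 100 = 57.1%


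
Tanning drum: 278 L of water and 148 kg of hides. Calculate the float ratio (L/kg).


Float ratio = water / hide weight
Ratio = 278 / 148 = 1.9


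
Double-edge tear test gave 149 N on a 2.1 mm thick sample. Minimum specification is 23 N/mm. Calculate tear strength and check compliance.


Tear strength = 149 / 2.1 = 71.0 N/mm
Required minimum = 23 N/mm
Compliant: Yes


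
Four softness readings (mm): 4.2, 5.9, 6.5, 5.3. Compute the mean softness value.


5.48 mm

Sum = 4.2 + 5.9 + 6.5 + 5.3
Mean = 21.9 / 4 = 5.48 mm


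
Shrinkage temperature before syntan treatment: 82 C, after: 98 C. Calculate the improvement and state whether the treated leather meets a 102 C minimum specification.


Improvement = 98 - 82 = 16 C
Spec check: 98 C >= 102 C? No


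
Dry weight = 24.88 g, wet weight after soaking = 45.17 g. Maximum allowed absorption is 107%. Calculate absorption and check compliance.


WA = (45.17 - 24.88) / 24.88 x 100 = 81.6%
Maximum allowed: 107%
Compliant: Yes


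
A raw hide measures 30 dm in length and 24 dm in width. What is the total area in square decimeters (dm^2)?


720 dm^2

Area = length x width
Area = 30 x 24 = 720 dm^2


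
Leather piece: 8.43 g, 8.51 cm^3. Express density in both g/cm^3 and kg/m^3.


Density = 8.43 / 8.51 = 0.991 g/cm^3
Convert: 0.991 x 1000 = 991 kg/m^3


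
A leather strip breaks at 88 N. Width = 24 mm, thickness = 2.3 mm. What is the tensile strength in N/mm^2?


1.59 N/mm^2

Cross-sectional area = 24 x 2.3 = 55.2 mm^2
Tensile strength = 88 / 55.2 = 1.59 N/mm^2


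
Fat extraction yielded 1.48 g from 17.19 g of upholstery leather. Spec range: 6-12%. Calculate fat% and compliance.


Fat% = 1.48 / 17.19 x 100 = 8.6%
Spec range: 6-12%
Compliant: Yes


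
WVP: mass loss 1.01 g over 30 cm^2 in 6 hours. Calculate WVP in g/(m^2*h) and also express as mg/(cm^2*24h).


WVP = 1.01 / (30 x 6) x 10000 = 56.11 g/(m^2*h)
Mass loss in mg = 1.01 x 1000 = 1010 mg
Per cm^2 per 24h in mg: 1010 x 24 / (30 x 6) = 24240 / 180 = 134.67 mg/(cm^2*24h)


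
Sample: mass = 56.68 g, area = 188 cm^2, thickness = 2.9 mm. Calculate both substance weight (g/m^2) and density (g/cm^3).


SW = 56.68 / 188 x 10000 = 3014.9 g/m^2
Volume = 188 x 2.9 / 10 = 54.52 cm^3
Density = 56.68 / 54.52 = 1.040 g/cm^3


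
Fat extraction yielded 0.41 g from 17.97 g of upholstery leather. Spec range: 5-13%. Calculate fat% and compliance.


Fat% = 0.41 / 17.97 x 100 = 2.3%
Spec range: 5-13%
Compliant: No


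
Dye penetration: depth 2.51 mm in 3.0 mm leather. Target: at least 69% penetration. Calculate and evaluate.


Penetration = 2.51 / 3.0 x 100 = 83.7%
Target: 69%
Meets target: Yes


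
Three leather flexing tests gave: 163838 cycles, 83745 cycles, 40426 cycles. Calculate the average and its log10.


Average = (163838 + 83745 + 40426) / 3 = 96003 cycles
log10(96003) = 4.98


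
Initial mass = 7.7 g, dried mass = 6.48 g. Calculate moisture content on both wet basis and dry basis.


Wet basis = 15.8%
Dry basis = 18.8%


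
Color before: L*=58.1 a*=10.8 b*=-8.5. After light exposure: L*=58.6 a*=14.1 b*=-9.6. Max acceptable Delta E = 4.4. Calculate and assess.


Delta E = 3.51
Passes: Yes

dL = 0.5, da = 3.3, db = -1.1
dE = sqrt((0.5)^2 + (3.3)^2 + (-1.1)^2) = 3.51
Max = 4.4
Passes: Yes


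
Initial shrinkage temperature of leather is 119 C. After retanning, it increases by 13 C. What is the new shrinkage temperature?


New Ts = 119 + 13 = 132 C


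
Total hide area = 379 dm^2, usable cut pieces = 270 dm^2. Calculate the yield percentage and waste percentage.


Yield = 71.2%
Waste = 28.8%

Yield = 270 / 379 x 100 = 71.2%
Waste = 379 - 270 = 109 dm^2
Waste% = 100 - 71.2 = 28.8%


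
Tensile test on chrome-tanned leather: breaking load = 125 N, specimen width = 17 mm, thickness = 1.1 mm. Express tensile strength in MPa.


Cross-section = 17 x 1.1 = 18.7 mm^2
TS = 125 / 18.7 = 6.68 MPa
(1 N/mm^2 = 1 MPa)


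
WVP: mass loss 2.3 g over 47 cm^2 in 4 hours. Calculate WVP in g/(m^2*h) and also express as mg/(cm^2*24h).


WVP = 2.3 / (47 x 4) x 10000 = 122.34 g/(m^2*h)
Mass loss in mg = 2.3 x 1000 = 2300 mg
Per cm^2 per 24h in mg: 2300 x 24 / (47 x 4) = 55200 / 188 = 293.62 mg/(cm^2*24h)


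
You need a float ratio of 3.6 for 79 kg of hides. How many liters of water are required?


Water = hide weight x target ratio
Water = 79 x 3.6 = 284.4 L


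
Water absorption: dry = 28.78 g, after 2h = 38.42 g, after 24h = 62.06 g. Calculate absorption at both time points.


2h absorption = 33.5%
24h absorption = 115.6%

WA (2h) = (38.42 - 28.78) / 28.78 x 100 = 33.5%
WA (24h) = (62.06 - 28.78) / 28.78 x 100 = 115.6%


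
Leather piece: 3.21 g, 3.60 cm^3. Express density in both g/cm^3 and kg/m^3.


0.892 g/cm^3
892 kg/m^3


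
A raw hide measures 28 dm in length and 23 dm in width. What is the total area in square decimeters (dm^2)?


Area = length x width
Area = 28 x 23 = 644 dm^2


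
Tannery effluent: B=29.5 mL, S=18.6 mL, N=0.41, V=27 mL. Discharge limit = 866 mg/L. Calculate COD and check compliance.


COD = (29.5 - 18.6) x 0.41 x 8000 / 27 = 1324.1 mg/L
Limit: 866 mg/L
Compliant: No


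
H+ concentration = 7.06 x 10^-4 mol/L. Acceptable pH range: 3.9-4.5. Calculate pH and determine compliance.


pH = 3.15
Compliant: No

pH = -log10(7.06 x 10^-4) = 3.15
Range: 3.9 to 4.5
Compliant: No


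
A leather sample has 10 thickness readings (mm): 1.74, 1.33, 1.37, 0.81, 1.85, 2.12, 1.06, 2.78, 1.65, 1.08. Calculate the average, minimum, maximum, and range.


Average = 1.58 mm
Min = 0.81 mm
Max = 2.78 mm
Range = 1.97 mm


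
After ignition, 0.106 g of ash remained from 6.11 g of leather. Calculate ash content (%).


Ash% = 0.106 / 6.11 x 100
Ash% = 1.73%


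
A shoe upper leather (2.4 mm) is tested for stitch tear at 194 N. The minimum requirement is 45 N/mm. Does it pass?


STS = 80.8 N/mm
Passes: Yes

STS = 194 / 2.4 = 80.8 N/mm
Minimum required: 45 N/mm
Passes: Yes


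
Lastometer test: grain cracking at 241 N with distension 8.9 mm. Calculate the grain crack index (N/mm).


Grain crack index = force / distension
Index = 241 / 8.9 = 27.1 N/mm


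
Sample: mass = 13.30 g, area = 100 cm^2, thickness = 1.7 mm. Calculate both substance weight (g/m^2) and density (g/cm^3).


SW = 13.30 / 100 x 10000 = 1330.0 g/m^2
Volume = 100 x 1.7 / 10 = 17.00 cm^3
Density = 13.30 / 17.00 = 0.782 g/cm^3


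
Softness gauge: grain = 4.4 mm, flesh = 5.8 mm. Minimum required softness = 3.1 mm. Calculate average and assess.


Average = (4.4 + 5.8) / 2 = 5.10 mm
Minimum = 3.1 mm
Meets requirement: Yes


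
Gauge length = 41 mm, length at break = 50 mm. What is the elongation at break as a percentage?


22.0%

Extension = 50 - 41 = 9 mm
Elongation = 9 / 41 x 100 = 22.0%


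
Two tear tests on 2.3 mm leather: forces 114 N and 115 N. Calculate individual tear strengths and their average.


Tear 1 = 49.6 N/mm
Tear 2 = 50.0 N/mm
Average = 49.8 N/mm


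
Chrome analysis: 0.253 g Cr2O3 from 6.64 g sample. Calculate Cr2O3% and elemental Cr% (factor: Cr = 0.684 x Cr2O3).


Cr2O3 = 3.81%
Cr = 2.61%


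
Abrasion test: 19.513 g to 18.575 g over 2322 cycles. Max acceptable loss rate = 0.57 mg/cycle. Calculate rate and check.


Rate = 0.404 mg/cycle
Passes: Yes

Loss = 19.513 - 18.575 = 0.938 g
Rate = 0.938 g / 2322 cycles x 1000 = 0.404 mg/cycle
Max = 0.57 mg/cycle
Passes: Yes


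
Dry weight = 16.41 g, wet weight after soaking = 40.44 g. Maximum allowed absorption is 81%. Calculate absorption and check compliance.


WA = (40.44 - 16.41) / 16.41 x 100 = 146.4%
Maximum allowed: 81%
Compliant: No


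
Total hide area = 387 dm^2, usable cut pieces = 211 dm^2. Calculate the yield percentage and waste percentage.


Yield = 211 / 387 x 100 = 54.5%
Waste = 387 - 211 = 176 dm^2
Waste% = 100 - 54.5 = 45.5%


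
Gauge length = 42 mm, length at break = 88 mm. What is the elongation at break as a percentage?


Extension = 88 - 42 = 46 mm
Elongation = 46 / 42 x 100 = 109.5%


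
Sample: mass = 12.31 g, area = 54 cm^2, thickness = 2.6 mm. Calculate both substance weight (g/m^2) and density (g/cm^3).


SW = 12.31 / 54 x 10000 = 2279.6 g/m^2
Volume = 54 x 2.6 / 10 = 14.04 cm^3
Density = 12.31 / 14.04 = 0.877 g/cm^3


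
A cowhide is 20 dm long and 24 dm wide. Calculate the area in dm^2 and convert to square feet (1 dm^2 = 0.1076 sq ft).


480 dm^2
51.65 sq ft

Area = 20 x 24 = 480 dm^2
Conversion: 480 x 0.1076 = 51.65 sq ft


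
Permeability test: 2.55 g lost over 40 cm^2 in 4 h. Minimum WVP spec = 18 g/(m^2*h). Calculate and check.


WVP = 159.38 g/(m^2*h)
Meets specification: Yes


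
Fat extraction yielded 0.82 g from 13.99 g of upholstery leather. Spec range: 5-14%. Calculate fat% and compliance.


Fat% = 0.82 / 13.99 x 100 = 5.9%
Spec range: 5-14%
Compliant: Yes


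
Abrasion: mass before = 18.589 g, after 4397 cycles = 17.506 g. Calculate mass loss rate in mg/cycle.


Mass loss = 18.589 - 17.506 = 1.083 g
Rate = 1.083 / 4397 x 1000 = 0.246 mg/cycle


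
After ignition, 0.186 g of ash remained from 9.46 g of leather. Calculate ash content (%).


Ash% = 0.186 / 9.46 x 100
Ash% = 1.97%


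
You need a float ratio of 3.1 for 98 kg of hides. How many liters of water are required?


Water = hide weight x target ratio
Water = 98 x 3.1 = 303.8 L


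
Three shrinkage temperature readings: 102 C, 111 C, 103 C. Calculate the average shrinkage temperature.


105.3 C


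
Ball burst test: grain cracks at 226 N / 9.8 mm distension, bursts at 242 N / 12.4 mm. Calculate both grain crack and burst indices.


Crack index = 23.1 N/mm
Burst index = 19.5 N/mm


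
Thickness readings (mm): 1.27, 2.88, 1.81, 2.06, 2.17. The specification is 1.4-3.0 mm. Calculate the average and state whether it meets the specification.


Average = 2.04 mm
Within specification: Yes


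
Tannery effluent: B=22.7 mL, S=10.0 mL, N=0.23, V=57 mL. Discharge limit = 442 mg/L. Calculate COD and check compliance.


COD = (22.7 - 10.0) x 0.23 x 8000 / 57 = 410.0 mg/L
Limit: 442 mg/L
Compliant: Yes


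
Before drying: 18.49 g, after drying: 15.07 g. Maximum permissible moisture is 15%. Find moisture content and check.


MC = (18.49 - 15.07) / 18.49 x 100 = 18.5%
Maximum: 15%
Acceptable: No


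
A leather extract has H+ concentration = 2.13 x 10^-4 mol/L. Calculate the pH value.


pH = -log10[H+]
pH = -log10(2.13 x 10^-4) = 3.67


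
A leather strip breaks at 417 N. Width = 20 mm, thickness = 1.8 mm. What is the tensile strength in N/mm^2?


Cross-sectional area = 20 x 1.8 = 36.0 mm^2
Tensile strength = 417 / 36.0 = 11.58 N/mm^2


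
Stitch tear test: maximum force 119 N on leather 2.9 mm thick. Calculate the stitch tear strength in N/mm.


Stitch tear strength = force / thickness
STS = 119 / 2.9 = 41.0 N/mm


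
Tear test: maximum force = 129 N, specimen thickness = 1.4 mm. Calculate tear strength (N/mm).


Tear strength = force / thickness
Tear = 129 / 1.4 = 92.1 N/mm


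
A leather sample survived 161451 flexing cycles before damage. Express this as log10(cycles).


5.21

log10(161451) = 5.21


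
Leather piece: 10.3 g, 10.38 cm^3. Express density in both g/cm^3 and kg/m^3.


Density = 10.3 / 10.38 = 0.992 g/cm^3
Convert: 0.992 x 1000 = 992 kg/m^3


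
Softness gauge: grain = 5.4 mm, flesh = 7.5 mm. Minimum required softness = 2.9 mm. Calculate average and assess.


Average = (5.4 + 7.5) / 2 = 6.45 mm
Minimum = 2.9 mm
Meets requirement: Yes


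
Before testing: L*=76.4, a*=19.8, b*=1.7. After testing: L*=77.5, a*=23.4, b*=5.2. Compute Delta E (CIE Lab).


dL = 77.5 - 76.4 = 1.1
da = 23.4 - 19.8 = 3.6
db = 5.2 - 1.7 = 3.5
dE = sqrt((1.1)^2 + (3.6)^2 + (3.5)^2) = 5.14


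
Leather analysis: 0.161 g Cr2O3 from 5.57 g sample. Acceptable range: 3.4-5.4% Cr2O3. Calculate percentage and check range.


Cr2O3% = 0.161 / 5.57 x 100 = 2.89%
Acceptable range: 3.4 to 5.4%
Within range: No


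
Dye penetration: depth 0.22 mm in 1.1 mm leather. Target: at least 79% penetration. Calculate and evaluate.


Penetration = 20.0%
Meets target: No


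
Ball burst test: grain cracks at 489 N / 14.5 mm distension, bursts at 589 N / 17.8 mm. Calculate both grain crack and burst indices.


Crack index = 33.7 N/mm
Burst index = 33.1 N/mm

Crack index = 489 / 14.5 = 33.7 N/mm
Burst index = 589 / 17.8 = 33.1 N/mm


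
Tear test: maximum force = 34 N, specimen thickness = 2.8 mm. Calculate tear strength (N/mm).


Tear strength = force / thickness
Tear = 34 / 2.8 = 12.1 N/mm


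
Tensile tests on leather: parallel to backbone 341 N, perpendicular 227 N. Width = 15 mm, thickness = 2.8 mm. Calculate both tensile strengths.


Parallel = 8.12 N/mm^2
Perpendicular = 5.40 N/mm^2

Area = 15 x 2.8 = 42.0 mm^2
TS (parallel) = 341 / 42.0 = 8.12 N/mm^2
TS (perpendicular) = 227 / 42.0 = 5.40 N/mm^2


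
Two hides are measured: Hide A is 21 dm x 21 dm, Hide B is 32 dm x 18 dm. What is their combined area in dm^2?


Hide A area = 21 x 21 = 441 dm^2
Hide B area = 32 x 18 = 576 dm^2
Total = 441 + 576 = 1017 dm^2


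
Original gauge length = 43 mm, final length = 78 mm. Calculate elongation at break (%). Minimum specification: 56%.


Elongation = 81.4%
Meets spec: Yes


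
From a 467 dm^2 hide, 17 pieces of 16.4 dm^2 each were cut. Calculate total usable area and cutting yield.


Usable area = 278.8 dm^2
Yield = 59.7%

Total usable = 17 x 16.4 = 278.8 dm^2
Yield = 278.8 / 467 x 100 = 59.7%


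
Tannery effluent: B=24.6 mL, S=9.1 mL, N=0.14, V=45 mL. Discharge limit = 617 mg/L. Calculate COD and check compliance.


COD = (24.6 - 9.1) x 0.14 x 8000 / 45 = 385.8 mg/L
Limit: 617 mg/L
Compliant: Yes


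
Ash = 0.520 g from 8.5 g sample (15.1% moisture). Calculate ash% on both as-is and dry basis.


As-is ash = 6.12%
Dry-basis ash = 7.21%

As-is ash% = 0.520 / 8.5 x 100 = 6.12%
Dry mass = 8.5 x (100 - 15.1) / 100 = 7.2165 g
Dry-basis ash% = 0.520 / 7.2165 x 100 = 7.21%


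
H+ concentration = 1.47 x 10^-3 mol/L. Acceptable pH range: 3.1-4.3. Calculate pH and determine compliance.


pH = 2.83
Compliant: No

pH = -log10(1.47 x 10^-3) = 2.83
Range: 3.1 to 4.3
Compliant: No


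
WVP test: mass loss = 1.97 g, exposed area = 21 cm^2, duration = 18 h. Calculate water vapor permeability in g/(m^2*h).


52.12 g/(m^2*h)

WVP = mass_loss / (area x time) x 10000
WVP = 1.97 / (21 x 18) x 10000
WVP = 1.97 / 378 x 10000 = 52.12 g/(m^2*h)


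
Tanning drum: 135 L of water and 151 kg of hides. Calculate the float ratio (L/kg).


Float ratio = water / hide weight
Ratio = 135 / 151 = 0.9


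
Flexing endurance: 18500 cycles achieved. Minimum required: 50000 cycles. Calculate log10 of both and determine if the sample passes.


Achieved: log10 = 4.27
Required: log10 = 4.70
Passes: No


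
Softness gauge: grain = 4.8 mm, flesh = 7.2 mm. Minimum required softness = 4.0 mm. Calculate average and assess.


Average = (4.8 + 7.2) / 2 = 6.00 mm
Minimum = 4.0 mm
Meets requirement: Yes


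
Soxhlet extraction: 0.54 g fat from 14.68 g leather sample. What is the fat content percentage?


Fat content = 0.54 / 14.68 x 100
Fat = 3.7%


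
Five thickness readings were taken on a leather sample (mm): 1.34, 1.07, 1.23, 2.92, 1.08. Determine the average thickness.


1.53 mm


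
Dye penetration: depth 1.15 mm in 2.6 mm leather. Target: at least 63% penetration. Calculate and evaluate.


Penetration = 1.15 / 2.6 x 100 = 44.2%
Target: 63%
Meets target: No


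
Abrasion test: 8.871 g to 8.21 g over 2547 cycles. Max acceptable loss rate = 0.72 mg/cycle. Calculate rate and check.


Rate = 0.260 mg/cycle
Passes: Yes


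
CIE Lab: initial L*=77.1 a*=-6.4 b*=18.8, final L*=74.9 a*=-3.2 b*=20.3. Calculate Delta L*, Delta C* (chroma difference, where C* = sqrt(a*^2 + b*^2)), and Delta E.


Delta L* = 74.9 - 77.1 = -2.2
C1* = sqrt((-6.4)^2 + (18.8)^2) = 19.860
C2* = sqrt((-3.2)^2 + (20.3)^2) = 20.551
Delta C* = 20.551 - 19.860 = 0.69
Delta E = sqrt((-2.2)^2 + (3.2)^2 + (1.5)^2) = 4.16


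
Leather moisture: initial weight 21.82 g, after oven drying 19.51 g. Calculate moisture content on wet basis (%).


Moisture = 21.82 - 19.51 = 2.31 g
MC = 2.31 / 21.82 x 100 = 10.6%


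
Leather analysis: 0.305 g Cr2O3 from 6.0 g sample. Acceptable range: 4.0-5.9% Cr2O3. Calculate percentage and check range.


Cr2O3 = 5.08%
Within range: Yes


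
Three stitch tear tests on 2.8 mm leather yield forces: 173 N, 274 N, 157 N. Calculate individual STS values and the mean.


STS1 = 173 / 2.8 = 61.8 N/mm
STS2 = 274 / 2.8 = 97.9 N/mm
STS3 = 157 / 2.8 = 56.1 N/mm
Mean = (61.8 + 97.9 + 56.1) / 3 = 71.9 N/mm


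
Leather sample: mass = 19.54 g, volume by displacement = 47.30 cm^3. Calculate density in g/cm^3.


0.413 g/cm^3


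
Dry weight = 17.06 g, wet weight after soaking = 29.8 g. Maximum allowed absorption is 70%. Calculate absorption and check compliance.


Absorption = 74.7%
Compliant: No


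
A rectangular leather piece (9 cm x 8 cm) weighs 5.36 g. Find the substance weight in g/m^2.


Area = 9 x 8 = 72 cm^2
SW = 5.36 / 72 x 10000 = 744.4 g/m^2


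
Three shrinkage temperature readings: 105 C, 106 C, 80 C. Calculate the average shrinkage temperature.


Average = (105 + 106 + 80) / 3
Average = 291 / 3 = 97.0 C


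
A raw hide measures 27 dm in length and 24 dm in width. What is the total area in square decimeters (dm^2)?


648 dm^2

Area = length x width
Area = 27 x 24 = 648 dm^2


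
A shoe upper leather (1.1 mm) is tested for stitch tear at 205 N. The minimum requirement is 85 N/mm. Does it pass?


STS = 205 / 1.1 = 186.4 N/mm
Minimum required: 85 N/mm
Passes: Yes


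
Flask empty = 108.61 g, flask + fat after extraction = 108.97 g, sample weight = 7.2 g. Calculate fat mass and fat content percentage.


Fat mass = 108.97 - 108.61 = 0.36 g
Fat% = 0.36 / 7.2 x 100 = 5.0%


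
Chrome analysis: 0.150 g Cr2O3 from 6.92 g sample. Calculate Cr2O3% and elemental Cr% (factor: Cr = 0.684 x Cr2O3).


Cr2O3% = 0.150 / 6.92 x 100 = 2.17%
Cr% = 2.17 x 0.684 = 1.48%


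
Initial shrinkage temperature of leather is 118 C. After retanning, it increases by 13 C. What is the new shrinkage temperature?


New Ts = 118 + 13 = 131 C


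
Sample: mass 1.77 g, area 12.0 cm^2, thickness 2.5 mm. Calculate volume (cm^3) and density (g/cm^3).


Volume = 3.000 cm^3
Density = 0.590 g/cm^3

Thickness in cm = 2.5 / 10 = 0.25 cm
Volume = 12.0 x 0.25 = 3.000 cm^3
Density = 1.77 / 3.000 = 0.590 g/cm^3


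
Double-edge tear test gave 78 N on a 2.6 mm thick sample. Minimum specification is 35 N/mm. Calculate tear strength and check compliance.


Tear strength = 78 / 2.6 = 30.0 N/mm
Required minimum = 35 N/mm
Compliant: No


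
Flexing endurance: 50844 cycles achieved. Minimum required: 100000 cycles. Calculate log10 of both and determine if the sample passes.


Achieved: log10 = 4.71
Required: log10 = 5.00
Passes: No

log10(50844) = 4.71
log10(100000) = 5.00
Passes: No


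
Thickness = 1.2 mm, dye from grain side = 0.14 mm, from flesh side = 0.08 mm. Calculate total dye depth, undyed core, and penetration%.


Total dyed = 0.14 + 0.08 = 0.22 mm
Undyed core = 1.2 - 0.22 = 0.98 mm
Penetration = 0.22 / 1.2 x 100 = 18.3%


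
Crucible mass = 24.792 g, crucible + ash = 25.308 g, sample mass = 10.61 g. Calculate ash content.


Ash mass = 0.516 g
Ash content = 4.86%


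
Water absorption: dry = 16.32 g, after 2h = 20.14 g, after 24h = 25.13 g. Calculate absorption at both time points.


2h absorption = 23.4%
24h absorption = 54.0%


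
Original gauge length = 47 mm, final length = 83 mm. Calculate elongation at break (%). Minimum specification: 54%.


Elongation = 76.6%
Meets spec: Yes


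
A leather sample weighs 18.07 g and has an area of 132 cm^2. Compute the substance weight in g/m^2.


Substance weight = mass / area x 10000
SW = 18.07 / 132 x 10000
SW = 1368.9 g/m^2


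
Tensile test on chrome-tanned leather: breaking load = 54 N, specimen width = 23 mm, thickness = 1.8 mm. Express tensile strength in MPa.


1.30 MPa

Cross-section = 23 x 1.8 = 41.4 mm^2
TS = 54 / 41.4 = 1.30 MPa
(1 N/mm^2 = 1 MPa)


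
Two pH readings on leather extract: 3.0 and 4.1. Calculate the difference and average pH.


Difference = |3.0 - 4.1| = 1.1
Average = (3.0 + 4.1) / 2 = 3.55


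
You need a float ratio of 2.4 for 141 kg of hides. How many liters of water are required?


Water = hide weight x target ratio
Water = 141 x 2.4 = 338.4 L


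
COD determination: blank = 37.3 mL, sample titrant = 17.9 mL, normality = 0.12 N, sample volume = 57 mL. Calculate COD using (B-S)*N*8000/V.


326.7 mg/L


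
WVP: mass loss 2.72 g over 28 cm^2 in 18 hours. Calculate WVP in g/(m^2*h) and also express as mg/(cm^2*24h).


WVP = 53.97 g/(m^2*h)
Daily rate = 129.52 mg/(cm^2*24h)

WVP = 2.72 / (28 x 18) x 10000 = 53.97 g/(m^2*h)
Mass loss in mg = 2.72 x 1000 = 2720 mg
Per cm^2 per 24h in mg: 2720 x 24 / (28 x 18) = 65280 / 504 = 129.52 mg/(cm^2*24h)


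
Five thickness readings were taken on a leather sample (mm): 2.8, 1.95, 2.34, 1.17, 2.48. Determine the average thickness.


2.15 mm

Sum = 2.8 + 1.95 + 2.34 + 1.17 + 2.48 = 10.74
Average = 10.74 / 5 = 2.15 mm


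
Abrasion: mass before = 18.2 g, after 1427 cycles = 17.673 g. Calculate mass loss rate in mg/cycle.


Mass loss = 18.2 - 17.673 = 0.527 g
Rate = 0.527 / 1427 x 1000 = 0.369 mg/cycle


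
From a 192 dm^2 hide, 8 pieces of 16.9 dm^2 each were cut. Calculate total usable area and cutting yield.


Total usable = 8 x 16.9 = 135.2 dm^2
Yield = 135.2 / 192 x 100 = 70.4%


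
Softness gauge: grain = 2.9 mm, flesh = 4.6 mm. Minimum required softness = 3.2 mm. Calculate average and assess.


Average = (2.9 + 4.6) / 2 = 3.75 mm
Minimum = 3.2 mm
Meets requirement: Yes


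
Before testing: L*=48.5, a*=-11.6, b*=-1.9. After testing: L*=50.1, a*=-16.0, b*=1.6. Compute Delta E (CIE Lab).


dL = 50.1 - 48.5 = 1.6
da = -16.0 - (-11.6) = -4.4
db = 1.6 - (-1.9) = 3.5
dE = sqrt((1.6)^2 + (-4.4)^2 + (3.5)^2) = 5.85


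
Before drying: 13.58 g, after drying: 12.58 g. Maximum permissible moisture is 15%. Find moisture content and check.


Moisture content = 7.4%
Acceptable: Yes

MC = (13.58 - 12.58) / 13.58 x 100 = 7.4%
Maximum: 15%
Acceptable: Yes


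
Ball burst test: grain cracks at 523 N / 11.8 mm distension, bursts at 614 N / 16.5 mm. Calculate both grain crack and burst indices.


Crack index = 44.3 N/mm
Burst index = 37.2 N/mm


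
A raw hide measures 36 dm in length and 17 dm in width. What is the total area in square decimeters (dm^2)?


Area = length x width
Area = 36 x 17 = 612 dm^2


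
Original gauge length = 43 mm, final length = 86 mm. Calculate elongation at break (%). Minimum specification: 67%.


Elongation = 100.0%
Meets spec: Yes


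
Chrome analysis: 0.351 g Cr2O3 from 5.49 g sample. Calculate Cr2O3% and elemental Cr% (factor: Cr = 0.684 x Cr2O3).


Cr2O3% = 0.351 / 5.49 x 100 = 6.39%
Cr% = 6.39 x 0.684 = 4.37%


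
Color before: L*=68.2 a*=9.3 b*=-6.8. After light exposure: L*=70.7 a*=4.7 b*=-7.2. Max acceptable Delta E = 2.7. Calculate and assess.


Delta E = 5.25
Passes: No

dL = 2.5, da = -4.6, db = -0.4
dE = sqrt((2.5)^2 + (-4.6)^2 + (-0.4)^2) = 5.25
Max = 2.7
Passes: No


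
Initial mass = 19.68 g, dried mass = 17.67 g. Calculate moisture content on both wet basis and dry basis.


Moisture lost = 19.68 - 17.67 = 2.01 g
Wet basis MC = 2.01 / 19.68 x 100 = 10.2%
Dry basis MC = 2.01 / 17.67 x 100 = 11.4%


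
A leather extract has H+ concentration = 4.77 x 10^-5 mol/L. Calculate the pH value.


pH = -log10[H+]
pH = -log10(4.77 x 10^-5) = 4.32


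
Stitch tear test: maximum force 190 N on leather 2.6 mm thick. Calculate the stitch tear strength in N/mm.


73.1 N/mm

Stitch tear strength = force / thickness
STS = 190 / 2.6 = 73.1 N/mm


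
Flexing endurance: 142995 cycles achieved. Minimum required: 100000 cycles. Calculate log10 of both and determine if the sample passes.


log10(142995) = 5.16
log10(100000) = 5.00
Passes: Yes


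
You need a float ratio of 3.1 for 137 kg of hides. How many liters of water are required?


424.7 L


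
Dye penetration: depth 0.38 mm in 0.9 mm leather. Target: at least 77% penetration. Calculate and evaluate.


Penetration = 42.2%
Meets target: No

Penetration = 0.38 / 0.9 x 100 = 42.2%
Target: 77%
Meets target: No


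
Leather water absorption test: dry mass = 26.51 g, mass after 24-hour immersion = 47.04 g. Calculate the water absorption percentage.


77.4%


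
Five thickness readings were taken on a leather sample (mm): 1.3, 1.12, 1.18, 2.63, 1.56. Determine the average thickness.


1.56 mm


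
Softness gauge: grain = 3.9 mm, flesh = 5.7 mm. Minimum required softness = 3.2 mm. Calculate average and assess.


Average = (3.9 + 5.7) / 2 = 4.80 mm
Minimum = 3.2 mm
Meets requirement: Yes


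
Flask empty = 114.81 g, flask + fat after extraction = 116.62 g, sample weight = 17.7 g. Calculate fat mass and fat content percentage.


Fat mass = 1.81 g
Fat content = 10.2%

Fat mass = 116.62 - 114.81 = 1.81 g
Fat% = 1.81 / 17.7 x 100 = 10.2%


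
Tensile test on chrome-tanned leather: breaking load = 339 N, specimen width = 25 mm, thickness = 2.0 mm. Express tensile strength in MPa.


Cross-section = 25 x 2.0 = 50.0 mm^2
TS = 339 / 50.0 = 6.78 MPa
(1 N/mm^2 = 1 MPa)


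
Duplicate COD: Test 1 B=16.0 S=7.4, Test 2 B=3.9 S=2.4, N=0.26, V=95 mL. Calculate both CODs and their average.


COD1 = (16.0 - 7.4) x 0.26 x 8000 / 95 = 188.3 mg/L
COD2 = (3.9 - 2.4) x 0.26 x 8000 / 95 = 32.8 mg/L
Average = (188.3 + 32.8) / 2 = 110.6 mg/L


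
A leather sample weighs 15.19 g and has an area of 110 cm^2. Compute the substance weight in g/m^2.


1380.9 g/m^2


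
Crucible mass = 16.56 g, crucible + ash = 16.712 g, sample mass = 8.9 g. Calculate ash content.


Ash mass = 16.712 - 16.56 = 0.152 g
Ash% = 0.152 / 8.9 x 100 = 1.71%


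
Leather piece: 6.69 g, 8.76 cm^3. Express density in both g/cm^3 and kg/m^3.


Density = 6.69 / 8.76 = 0.764 g/cm^3
Convert: 0.764 x 1000 = 764 kg/m^3


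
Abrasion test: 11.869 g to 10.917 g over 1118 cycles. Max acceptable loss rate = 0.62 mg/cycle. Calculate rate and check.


Rate = 0.852 mg/cycle
Passes: No

Loss = 11.869 - 10.917 = 0.952 g
Rate = 0.952 g / 1118 cycles x 1000 = 0.852 mg/cycle
Max = 0.62 mg/cycle
Passes: No


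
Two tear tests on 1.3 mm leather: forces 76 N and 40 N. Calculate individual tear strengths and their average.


Tear 1 = 58.5 N/mm
Tear 2 = 30.8 N/mm
Average = 44.7 N/mm

Tear 1 = 76 / 1.3 = 58.5 N/mm
Tear 2 = 40 / 1.3 = 30.8 N/mm
Average = (58.5 + 30.8) / 2 = 44.7 N/mm


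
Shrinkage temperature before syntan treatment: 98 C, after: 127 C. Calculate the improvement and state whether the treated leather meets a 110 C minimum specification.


Improvement = 127 - 98 = 29 C
Spec check: 127 C >= 110 C? Yes


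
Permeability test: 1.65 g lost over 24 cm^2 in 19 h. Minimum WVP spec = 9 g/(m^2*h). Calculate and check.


WVP = 1.65 / (24 x 19) x 10000 = 36.18 g/(m^2*h)
Minimum: 9 g/(m^2*h)
Meets spec: Yes


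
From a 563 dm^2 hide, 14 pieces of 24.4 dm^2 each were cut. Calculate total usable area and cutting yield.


Total usable = 14 x 24.4 = 341.6 dm^2
Yield = 341.6 / 563 x 100 = 60.7%


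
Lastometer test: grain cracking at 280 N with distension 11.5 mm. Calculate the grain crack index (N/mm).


Grain crack index = force / distension
Index = 280 / 11.5 = 24.3 N/mm


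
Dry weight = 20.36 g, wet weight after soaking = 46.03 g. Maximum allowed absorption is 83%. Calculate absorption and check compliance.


Absorption = 126.1%
Compliant: No


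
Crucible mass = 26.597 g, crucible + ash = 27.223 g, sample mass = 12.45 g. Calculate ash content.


Ash mass = 27.223 - 26.597 = 0.626 g
Ash% = 0.626 / 12.45 x 100 = 5.03%


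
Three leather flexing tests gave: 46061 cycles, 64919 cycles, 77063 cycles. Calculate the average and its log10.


Average = 62681 cycles
log10 = 4.80


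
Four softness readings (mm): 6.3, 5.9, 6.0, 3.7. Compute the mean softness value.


5.48 mm

Sum = 6.3 + 5.9 + 6.0 + 3.7
Mean = 21.9 / 4 = 5.48 mm


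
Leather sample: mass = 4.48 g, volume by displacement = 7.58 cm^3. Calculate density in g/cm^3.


Density = mass / volume
Density = 4.48 / 7.58 = 0.591 g/cm^3


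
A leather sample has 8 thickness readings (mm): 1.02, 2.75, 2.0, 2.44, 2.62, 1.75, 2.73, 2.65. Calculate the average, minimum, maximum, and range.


Sum = 17.96
Average = 17.96 / 8 = 2.25 mm
Minimum = 1.02 mm
Maximum = 2.75 mm
Range = 2.75 - 1.02 = 1.73 mm


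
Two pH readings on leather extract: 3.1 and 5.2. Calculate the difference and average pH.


Difference = |3.1 - 5.2| = 2.1
Average = (3.1 + 5.2) / 2 = 4.15


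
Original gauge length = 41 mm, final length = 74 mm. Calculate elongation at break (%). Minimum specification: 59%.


Elongation = 80.5%
Meets spec: Yes


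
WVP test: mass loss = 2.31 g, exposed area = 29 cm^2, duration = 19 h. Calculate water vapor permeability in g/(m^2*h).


WVP = mass_loss / (area x time) x 10000
WVP = 2.31 / (29 x 19) x 10000
WVP = 2.31 / 551 x 10000 = 41.92 g/(m^2*h)


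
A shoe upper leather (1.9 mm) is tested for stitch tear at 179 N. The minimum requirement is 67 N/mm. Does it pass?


STS = 179 / 1.9 = 94.2 N/mm
Minimum required: 67 N/mm
Passes: Yes


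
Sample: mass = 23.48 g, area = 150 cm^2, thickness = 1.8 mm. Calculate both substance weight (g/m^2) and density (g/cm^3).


Substance weight = 1565.3 g/m^2
Density = 0.870 g/cm^3

SW = 23.48 / 150 x 10000 = 1565.3 g/m^2
Volume = 150 x 1.8 / 10 = 27.00 cm^3
Density = 23.48 / 27.00 = 0.870 g/cm^3


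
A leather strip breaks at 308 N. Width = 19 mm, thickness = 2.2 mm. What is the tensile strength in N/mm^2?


Cross-sectional area = 19 x 2.2 = 41.8 mm^2
Tensile strength = 308 / 41.8 = 7.37 N/mm^2


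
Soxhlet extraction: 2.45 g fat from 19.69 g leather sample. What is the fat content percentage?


Fat content = 2.45 / 19.69 x 100
Fat = 12.4%


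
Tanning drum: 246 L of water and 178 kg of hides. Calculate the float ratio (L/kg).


Float ratio = water / hide weight
Ratio = 246 / 178 = 1.4


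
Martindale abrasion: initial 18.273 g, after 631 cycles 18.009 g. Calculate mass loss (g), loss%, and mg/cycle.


Mass loss = 0.264 g
Loss = 1.44%
Rate = 0.418 mg/cycle


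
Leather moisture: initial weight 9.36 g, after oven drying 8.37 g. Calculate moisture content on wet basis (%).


10.6%


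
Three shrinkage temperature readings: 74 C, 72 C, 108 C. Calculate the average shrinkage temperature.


84.7 C


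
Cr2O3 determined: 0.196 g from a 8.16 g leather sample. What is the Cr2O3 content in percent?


2.40%


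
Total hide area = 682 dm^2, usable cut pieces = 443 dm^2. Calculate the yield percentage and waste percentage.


Yield = 443 / 682 x 100 = 65.0%
Waste = 682 - 443 = 239 dm^2
Waste% = 100 - 65.0 = 35.0%


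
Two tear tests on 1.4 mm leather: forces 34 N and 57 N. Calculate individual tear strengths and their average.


Tear 1 = 24.3 N/mm
Tear 2 = 40.7 N/mm
Average = 32.5 N/mm

Tear 1 = 34 / 1.4 = 24.3 N/mm
Tear 2 = 57 / 1.4 = 40.7 N/mm
Average = (24.3 + 40.7) / 2 = 32.5 N/mm


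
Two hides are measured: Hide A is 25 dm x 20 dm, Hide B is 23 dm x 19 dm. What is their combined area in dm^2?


Hide A area = 25 x 20 = 500 dm^2
Hide B area = 23 x 19 = 437 dm^2
Total = 500 + 437 = 937 dm^2


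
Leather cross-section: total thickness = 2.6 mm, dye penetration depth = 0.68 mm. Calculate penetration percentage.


26.2%


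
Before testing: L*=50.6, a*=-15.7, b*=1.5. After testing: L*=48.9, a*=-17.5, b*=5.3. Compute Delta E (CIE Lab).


Delta E = 4.54


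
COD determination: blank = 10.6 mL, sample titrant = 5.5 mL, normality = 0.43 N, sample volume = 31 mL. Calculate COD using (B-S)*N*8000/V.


COD = (10.6 - 5.5) x 0.43 x 8000 / 31
COD = 5.1 x 0.43 x 8000 / 31
COD = 565.9 mg/L


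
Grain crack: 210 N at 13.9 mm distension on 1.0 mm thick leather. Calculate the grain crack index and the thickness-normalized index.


Crack index = 15.1 N/mm
Normalized index = 15.1 N/mm per mm


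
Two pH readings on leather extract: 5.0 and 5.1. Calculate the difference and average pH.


Difference = |5.0 - 5.1| = 0.1
Average = (5.0 + 5.1) / 2 = 5.05


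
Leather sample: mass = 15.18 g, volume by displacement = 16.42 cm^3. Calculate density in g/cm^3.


Density = mass / volume
Density = 15.18 / 16.42 = 0.924 g/cm^3


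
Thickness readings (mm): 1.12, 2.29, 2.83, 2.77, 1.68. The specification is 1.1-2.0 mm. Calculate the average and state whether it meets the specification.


Sum = 10.69
Average = 10.69 / 5 = 2.14 mm
Specification range: 1.1 to 2.0 mm
Within spec: No


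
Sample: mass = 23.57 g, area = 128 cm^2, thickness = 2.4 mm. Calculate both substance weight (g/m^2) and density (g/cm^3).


Substance weight = 1841.4 g/m^2
Density = 0.767 g/cm^3


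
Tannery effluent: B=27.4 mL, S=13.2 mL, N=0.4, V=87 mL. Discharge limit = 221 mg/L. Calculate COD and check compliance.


COD = 522.3 mg/L
Compliant: No

COD = (27.4 - 13.2) x 0.4 x 8000 / 87 = 522.3 mg/L
Limit: 221 mg/L
Compliant: No


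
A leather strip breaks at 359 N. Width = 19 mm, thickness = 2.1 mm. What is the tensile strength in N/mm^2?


9.00 N/mm^2

Cross-sectional area = 19 x 2.1 = 39.9 mm^2
Tensile strength = 359 / 39.9 = 9.00 N/mm^2


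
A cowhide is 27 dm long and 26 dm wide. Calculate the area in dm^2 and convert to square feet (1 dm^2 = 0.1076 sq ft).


Area = 27 x 26 = 702 dm^2
Conversion: 702 x 0.1076 = 75.54 sq ft


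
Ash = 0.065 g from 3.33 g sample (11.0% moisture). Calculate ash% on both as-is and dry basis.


As-is ash = 1.95%
Dry-basis ash = 2.19%


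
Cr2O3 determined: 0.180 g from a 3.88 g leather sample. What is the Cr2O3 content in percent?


Cr2O3% = 0.180 / 3.88 x 100
Cr2O3% = 4.64%


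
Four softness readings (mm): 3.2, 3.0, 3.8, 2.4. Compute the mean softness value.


Sum = 3.2 + 3.0 + 3.8 + 2.4
Mean = 12.4 / 4 = 3.10 mm


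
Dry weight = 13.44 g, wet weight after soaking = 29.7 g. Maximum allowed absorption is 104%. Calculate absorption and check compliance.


Absorption = 121.0%
Compliant: No


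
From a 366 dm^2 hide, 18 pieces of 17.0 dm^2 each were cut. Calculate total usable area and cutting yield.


Usable area = 306.0 dm^2
Yield = 83.6%


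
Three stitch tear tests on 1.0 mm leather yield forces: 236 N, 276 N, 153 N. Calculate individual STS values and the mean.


STS1 = 236.0 N/mm
STS2 = 276.0 N/mm
STS3 = 153.0 N/mm
Mean = 221.7 N/mm

STS1 = 236 / 1.0 = 236.0 N/mm
STS2 = 276 / 1.0 = 276.0 N/mm
STS3 = 153 / 1.0 = 153.0 N/mm
Mean = (236.0 + 276.0 + 153.0) / 3 = 221.7 N/mm


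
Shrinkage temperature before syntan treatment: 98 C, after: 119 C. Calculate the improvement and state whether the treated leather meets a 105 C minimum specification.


Improvement = 21 C
Meets 105 C spec: Yes

Improvement = 119 - 98 = 21 C
Spec check: 119 C >= 105 C? Yes
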